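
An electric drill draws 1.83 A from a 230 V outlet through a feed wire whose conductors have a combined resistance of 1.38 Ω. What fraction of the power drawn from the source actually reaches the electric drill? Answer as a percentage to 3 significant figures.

98.9 %

The feed wire carries the full 1.83 A.
P_line = I² R_line = (1.830)² × 1.38 = 4.621 W
P_source = V I = 230 × 1.830 = 420.9 W; P_load = 416.3 W
η = P_load / P_source = 416.3 / 420.9 = 0.9890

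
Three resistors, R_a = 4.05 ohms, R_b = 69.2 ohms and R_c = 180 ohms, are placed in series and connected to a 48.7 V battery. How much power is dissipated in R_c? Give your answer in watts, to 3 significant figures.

6.66 W

Since the resistors are in series they all carry the loop current I = V/R_total; the power in any one is I²R.
R_total = 4.05 + 69.2 + 180 = 253.2 Ω
I = V / R_total = 48.7 / 253.2 = 0.1923 A
P_R_c = I² × R_c = (0.1923)² × 180 = 6.656 W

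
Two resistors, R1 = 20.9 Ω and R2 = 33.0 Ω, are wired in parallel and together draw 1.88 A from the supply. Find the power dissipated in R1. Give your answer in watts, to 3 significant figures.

We need the common branch voltage; get it from I_total × R_eq, then P = V²/R for the branch.
1/R_eq = 1/20.9 + 1/33.0 ⇒ R_eq = 12.80 Ω
V = I_total × R_eq = 1.880 × 12.80 = 24.06 V
P_R1 = V² / R1 = (24.06)² / 20.9 = 27.69 W

27.7 W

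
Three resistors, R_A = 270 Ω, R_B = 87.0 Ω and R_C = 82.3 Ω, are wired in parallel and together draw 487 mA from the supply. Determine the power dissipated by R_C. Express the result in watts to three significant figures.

3.85 W

Only the total current is stated, so first find the parallel equivalent to get the voltage across the combination.
1/R_eq = 1/270 + 1/87.0 + 1/82.3 ⇒ R_eq = 36.56 Ω
V = I_total × R_eq = 0.4870 × 36.56 = 17.81 V
P_R_C = V² / R_C = (17.81)² / 82.3 = 3.853 W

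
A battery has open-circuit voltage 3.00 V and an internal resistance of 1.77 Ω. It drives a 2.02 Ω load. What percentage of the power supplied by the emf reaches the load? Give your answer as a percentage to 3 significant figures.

η = P_load/(P_load+P_int) = I²R/(I²R+I²r) = R/(R+r) — the I² cancels for series elements.
η = R / (R + r) = 2.02 / (2.02 + 1.77) = 0.5330

53.3 %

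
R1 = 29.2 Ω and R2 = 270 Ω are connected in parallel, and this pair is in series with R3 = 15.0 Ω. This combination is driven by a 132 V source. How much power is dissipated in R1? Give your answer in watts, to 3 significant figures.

Reduce the parallel combination to a single R_p; the circuit then becomes R_p in series with the remaining resistor.
R_p = (29.2×270)/(29.2+270) = 26.35 Ω
R_total = R_p + 15.0 = 26.35 + 15.0 = 41.35 Ω
I = V / R_total = 132 / 41.35 = 3.192 A
Voltage across the parallel pair: V_p = I × R_p = 3.192 × 26.35 = 84.12 V
R1 has V_p across it, so P = V_p²/R1.
P_R1 = (84.12)² / 29.2 = 242.3 W

242 W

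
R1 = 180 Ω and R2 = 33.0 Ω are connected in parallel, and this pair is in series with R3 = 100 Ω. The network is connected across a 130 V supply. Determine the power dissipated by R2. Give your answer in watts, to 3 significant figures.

24.4 W

Collapse the R1‖R2 pair into one equivalent R_p; then R_p and R3 form a series string.
R_p = (180×33.0)/(180+33.0) = 27.89 Ω
R_total = R_p + 100 = 27.89 + 100 = 127.9 Ω
I = V / R_total = 130 / 127.9 = 1.017 A
Voltage across the parallel pair: V_p = I × R_p = 1.017 × 27.89 = 28.35 V
Use P = V²/R for R2 with V = V_p.
P_R2 = (28.35)² / 33.0 = 24.35 W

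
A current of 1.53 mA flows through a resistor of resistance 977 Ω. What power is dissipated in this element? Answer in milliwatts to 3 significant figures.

2.29 mW

With I and R stated, P = I²R applies in one step.
P = (0.001530 A)² × 977 Ω = 0.002287 W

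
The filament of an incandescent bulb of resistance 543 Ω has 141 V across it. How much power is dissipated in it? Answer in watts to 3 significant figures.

36.6 W

We know the drop across the element and its resistance — P = V²/R, one step.
P = (141 V)² / 543 Ω = 36.61 W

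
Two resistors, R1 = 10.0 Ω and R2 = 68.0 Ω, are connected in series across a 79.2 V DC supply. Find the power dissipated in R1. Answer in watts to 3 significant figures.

Every series element carries the same I. Get I from the total resistance, then P = I² × R1.
R_total = 10.0 + 68.0 = 78.00 Ω
I = V / R_total = 79.2 / 78.00 = 1.015 A
P_R1 = I² × R1 = (1.015)² × 10.0 = 10.31 W

10.3 W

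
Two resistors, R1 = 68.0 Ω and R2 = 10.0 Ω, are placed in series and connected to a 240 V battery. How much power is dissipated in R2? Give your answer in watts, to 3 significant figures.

Every series element carries the same I. Get I from the total resistance, then P = I² × R2.
R_total = 68.0 + 10.0 = 78.00 Ω
I = V / R_total = 240 / 78.00 = 3.077 A
P_R2 = I² × R2 = (3.077)² × 10.0 = 94.67 W

94.7 W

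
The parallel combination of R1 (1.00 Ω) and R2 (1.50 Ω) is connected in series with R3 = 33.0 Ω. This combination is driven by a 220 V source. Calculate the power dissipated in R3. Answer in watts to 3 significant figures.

1410 W

Collapse the R1‖R2 pair into one equivalent R_p; then R_p and R3 form a series string.
R_p = (1.00×1.50)/(1.00+1.50) = 0.6000 Ω
R_total = R_p + 33.0 = 0.6000 + 33.0 = 33.60 Ω
I = V / R_total = 220 / 33.60 = 6.548 A
R3 carries the full series current, so P = I²R.
P_R3 = (6.548)² × 33.0 = 1415 W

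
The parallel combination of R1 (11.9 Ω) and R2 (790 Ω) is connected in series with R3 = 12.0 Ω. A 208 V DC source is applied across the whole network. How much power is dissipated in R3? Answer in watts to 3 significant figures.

922 W

Collapse the R1‖R2 pair into one equivalent R_p; then R_p and R3 form a series string.
R_p = (11.9×790)/(11.9+790) = 11.72 Ω
R_total = R_p + 12.0 = 11.72 + 12.0 = 23.72 Ω
I = V / R_total = 208 / 23.72 = 8.768 A
All the supply current flows through R3; use P = I²R3.
P_R3 = (8.768)² × 12.0 = 922.5 W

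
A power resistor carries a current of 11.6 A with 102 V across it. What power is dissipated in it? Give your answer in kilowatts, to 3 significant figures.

Since both terminal voltage and current are stated, P = V I gives the power in one step.
P = 102 V × 11.60 A = 1183 W

1.18 kW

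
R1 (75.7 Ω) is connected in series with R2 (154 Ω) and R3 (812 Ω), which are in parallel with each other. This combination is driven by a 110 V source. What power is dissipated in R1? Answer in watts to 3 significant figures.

21.8 W

Collapse R2‖R3 to a single equivalent, reducing the network to two series elements.
R_p = (154×812)/(154+812) = 129.4 Ω
R_total = 75.7 + 129.4 = 205.1 Ω
I = V / R_total = 110 / 205.1 = 0.5362 A
The full supply current passes through R1: P = I²R.
P_R1 = (0.5362)² × 75.7 = 21.76 W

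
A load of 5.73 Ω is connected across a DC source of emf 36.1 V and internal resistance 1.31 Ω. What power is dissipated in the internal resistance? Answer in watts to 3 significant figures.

r is in series with the load, so it carries the full circuit current — the loss in it is I²r.
I = ε / (r + R) = 36.1 / (1.31 + 5.73) = 5.128 A
P_int = I² r = (5.128)² × 1.31 = 34.45 W

34.4 W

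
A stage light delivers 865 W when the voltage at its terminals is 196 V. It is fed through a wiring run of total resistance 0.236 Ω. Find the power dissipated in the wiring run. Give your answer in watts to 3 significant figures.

Line loss is just I²R for the cable — we know both I and R_line directly.
I = P / V = 865 / 196 = 4.413 A through the wiring run.
P_line = I² R_line = (4.413)² × 0.236 = 4.597 W

4.60 W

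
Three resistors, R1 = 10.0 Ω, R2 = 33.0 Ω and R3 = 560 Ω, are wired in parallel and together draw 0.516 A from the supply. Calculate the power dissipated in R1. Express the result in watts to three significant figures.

1.53 W

Parallel branches share V, not I — compute V via R_eq, then use V²/R for the target branch.
1/R_eq = 1/10.0 + 1/33.0 + 1/560 ⇒ R_eq = 7.571 Ω
V = I_total × R_eq = 0.5160 × 7.571 = 3.906 V
P_R1 = V² / R1 = (3.906)² / 10.0 = 1.526 W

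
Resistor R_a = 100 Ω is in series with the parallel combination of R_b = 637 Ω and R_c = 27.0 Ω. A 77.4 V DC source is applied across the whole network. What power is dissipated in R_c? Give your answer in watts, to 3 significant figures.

Reduce the parallel pair to R_p first; the network is then a simple series string.
R_p = (637×27.0)/(637+27.0) = 25.90 Ω
R_total = 100 + 25.90 = 125.9 Ω
I = V / R_total = 77.4 / 125.9 = 0.6148 A
Voltage across the parallel pair: V_p = I × R_p = 0.6148 × 25.90 = 15.92 V
With V_p across R_c, its power is V_p²/R_c.
P_R_c = (15.92)² / 27.0 = 9.391 W

9.39 W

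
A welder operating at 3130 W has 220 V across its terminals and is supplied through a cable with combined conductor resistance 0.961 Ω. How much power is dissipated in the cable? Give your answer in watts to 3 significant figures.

Line loss is just I²R for the cable — we know both I and R_line directly.
I = P / V = 3130 / 220 = 14.23 A through the cable.
P_line = I² R_line = (14.23)² × 0.961 = 194.5 W

195 W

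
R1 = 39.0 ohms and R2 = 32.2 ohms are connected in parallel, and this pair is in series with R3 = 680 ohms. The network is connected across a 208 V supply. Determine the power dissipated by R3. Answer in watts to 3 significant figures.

Reduce the parallel combination to a single R_p; the circuit then becomes R_p in series with the remaining resistor.
R_p = (39.0×32.2)/(39.0+32.2) = 17.64 Ω
R_total = R_p + 680 = 17.64 + 680 = 697.6 Ω
I = V / R_total = 208 / 697.6 = 0.2981 A
R3 carries the full series current, so P = I²R.
P_R3 = (0.2981)² × 680 = 60.45 W

60.4 W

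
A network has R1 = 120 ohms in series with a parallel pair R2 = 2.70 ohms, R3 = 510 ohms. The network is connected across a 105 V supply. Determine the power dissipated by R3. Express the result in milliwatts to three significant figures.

Reduce the parallel pair to R_p first; the network is then a simple series string.
R_p = (2.70×510)/(2.70+510) = 2.686 Ω
R_total = 120 + 2.686 = 122.7 Ω
I = V / R_total = 105 / 122.7 = 0.8558 A
Voltage across the parallel pair: V_p = I × R_p = 0.8558 × 2.686 = 2.299 V
R3 sees V_p directly, so P = V_p² / R3.
P_R3 = (2.299)² / 510 = 0.01036 W

10.4 mW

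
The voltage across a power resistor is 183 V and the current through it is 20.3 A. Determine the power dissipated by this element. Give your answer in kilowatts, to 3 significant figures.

3.71 kW

With V and I both given, power follows immediately from P = V I.
P = 183 V × 20.30 A = 3715 W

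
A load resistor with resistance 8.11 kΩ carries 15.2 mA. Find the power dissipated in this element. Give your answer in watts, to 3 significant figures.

1.87 W

The current through and the resistance of the element are both given; use P = I²R.
P = (0.01520 A)² × 8110 Ω = 1.874 W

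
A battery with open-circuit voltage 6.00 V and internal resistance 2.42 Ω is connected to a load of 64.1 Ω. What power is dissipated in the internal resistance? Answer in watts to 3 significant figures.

The source's internal resistance is just another series element carrying I; its dissipation is I²r.
I = ε / (r + R) = 6.00 / (2.42 + 64.1) = 0.09020 A
P_int = I² r = (0.09020)² × 2.42 = 0.01969 W

0.0197 W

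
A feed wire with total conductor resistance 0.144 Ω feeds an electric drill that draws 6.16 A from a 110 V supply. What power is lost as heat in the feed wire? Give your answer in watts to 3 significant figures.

5.46 W

Only the current and the line resistance are needed for the I²R loss.
The feed wire carries the full 6.16 A.
P_line = I² R_line = (6.160)² × 0.144 = 5.464 W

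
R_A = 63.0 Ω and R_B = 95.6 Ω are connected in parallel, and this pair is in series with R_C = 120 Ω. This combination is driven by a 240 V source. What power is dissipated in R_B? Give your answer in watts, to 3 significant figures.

34.8 W

Collapse the R_A‖R_B pair into one equivalent R_p; then R_p and R_C form a series string.
R_p = (63.0×95.6)/(63.0+95.6) = 37.97 Ω
R_total = R_p + 120 = 37.97 + 120 = 158.0 Ω
I = V / R_total = 240 / 158.0 = 1.519 A
Voltage across the parallel pair: V_p = I × R_p = 1.519 × 37.97 = 57.69 V
R_B has V_p across it, so P = V_p²/R_B.
P_R_B = (57.69)² / 95.6 = 34.82 W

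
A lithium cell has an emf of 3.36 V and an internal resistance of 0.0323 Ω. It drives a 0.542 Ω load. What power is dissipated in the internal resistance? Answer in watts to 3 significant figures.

r is in series with the load, so it carries the full circuit current — the loss in it is I²r.
I = ε / (r + R) = 3.36 / (0.0323 + 0.542) = 5.851 A
P_int = I² r = (5.851)² × 0.0323 = 1.106 W

1.11 W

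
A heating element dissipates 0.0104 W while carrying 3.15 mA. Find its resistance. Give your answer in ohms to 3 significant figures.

From P = V I = I²R = V²/R, with the two given quantities we get R = P / I².
R = 0.0104 / (0.003150)² = 1048 Ω

1050 Ω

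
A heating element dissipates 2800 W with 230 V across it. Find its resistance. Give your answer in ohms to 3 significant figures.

From P = V I = I²R = V²/R, with the two given quantities we get R = V² / P.
R = (230)² / 2800 = 18.89 Ω

18.9 Ω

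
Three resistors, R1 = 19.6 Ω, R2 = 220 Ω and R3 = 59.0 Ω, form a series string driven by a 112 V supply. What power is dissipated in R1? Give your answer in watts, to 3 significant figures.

2.76 W

Since the resistors are in series they all carry the loop current I = V/R_total; the power in any one is I²R.
R_total = 19.6 + 220 + 59.0 = 298.6 Ω
I = V / R_total = 112 / 298.6 = 0.3751 A
P_R1 = I² × R1 = (0.3751)² × 19.6 = 2.757 W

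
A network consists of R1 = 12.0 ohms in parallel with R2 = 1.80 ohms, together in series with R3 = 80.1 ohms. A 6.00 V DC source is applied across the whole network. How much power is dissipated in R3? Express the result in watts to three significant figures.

Collapse the R1‖R2 pair into one equivalent R_p; then R_p and R3 form a series string.
R_p = (12.0×1.80)/(12.0+1.80) = 1.565 Ω
R_total = R_p + 80.1 = 1.565 + 80.1 = 81.67 Ω
I = V / R_total = 6.00 / 81.67 = 0.07347 A
R3 is the series element, so its power is I²R.
P_R3 = (0.07347)² × 80.1 = 0.4324 W

0.432 W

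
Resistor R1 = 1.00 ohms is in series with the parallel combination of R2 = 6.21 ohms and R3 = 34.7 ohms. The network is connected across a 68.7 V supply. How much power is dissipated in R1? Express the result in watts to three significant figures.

Collapse R2‖R3 to a single equivalent, reducing the network to two series elements.
R_p = (6.21×34.7)/(6.21+34.7) = 5.267 Ω
R_total = 1.00 + 5.267 = 6.267 Ω
I = V / R_total = 68.7 / 6.267 = 10.96 A
R1 carries the full series current, so P = I²R.
P_R1 = (10.96)² × 1.00 = 120.2 W

120 W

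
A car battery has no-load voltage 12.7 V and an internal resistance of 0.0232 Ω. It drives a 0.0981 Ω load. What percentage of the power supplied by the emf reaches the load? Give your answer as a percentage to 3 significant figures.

η = P_load/(P_load+P_int) = I²R/(I²R+I²r) = R/(R+r) — the I² cancels for series elements.
η = R / (R + r) = 0.0981 / (0.0981 + 0.0232) = 0.8087

80.9 %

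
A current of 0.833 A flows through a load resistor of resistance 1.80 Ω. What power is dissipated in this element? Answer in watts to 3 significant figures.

1.25 W

Knowing I and R, the power is just I²R — no need to find V first.
P = (0.8330 A)² × 1.80 Ω = 1.249 W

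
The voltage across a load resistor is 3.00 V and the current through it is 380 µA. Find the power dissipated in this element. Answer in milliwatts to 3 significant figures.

Both the voltage across and the current through the element are known, so P = V I applies directly.
P = 3.00 V × 0.0003800 A = 0.001140 W

1.14 mW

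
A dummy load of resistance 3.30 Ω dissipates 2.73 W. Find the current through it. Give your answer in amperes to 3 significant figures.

0.910 A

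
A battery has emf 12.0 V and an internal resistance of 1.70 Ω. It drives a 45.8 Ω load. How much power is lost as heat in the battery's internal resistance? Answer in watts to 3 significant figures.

r is in series with the load, so it carries the full circuit current — the loss in it is I²r.
I = ε / (r + R) = 12.0 / (1.70 + 45.8) = 0.2526 A
P_int = I² r = (0.2526)² × 1.70 = 0.1085 W

0.108 W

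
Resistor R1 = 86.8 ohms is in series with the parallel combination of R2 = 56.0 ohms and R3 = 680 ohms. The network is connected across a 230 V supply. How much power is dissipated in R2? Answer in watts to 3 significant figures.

First combine the parallel branches into one equivalent R_p, then R1 + R_p is a series pair.
R_p = (56.0×680)/(56.0+680) = 51.74 Ω
R_total = 86.8 + 51.74 = 138.5 Ω
I = V / R_total = 230 / 138.5 = 1.660 A
Voltage across the parallel pair: V_p = I × R_p = 1.660 × 51.74 = 85.90 V
With V_p across R2, its power is V_p²/R2.
P_R2 = (85.90)² / 56.0 = 131.8 W

132 W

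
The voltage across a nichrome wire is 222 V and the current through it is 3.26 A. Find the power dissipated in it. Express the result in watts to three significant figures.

724 W

Both the voltage across and the current through the element are known, so P = V I applies directly.
P = 222 V × 3.260 A = 723.7 W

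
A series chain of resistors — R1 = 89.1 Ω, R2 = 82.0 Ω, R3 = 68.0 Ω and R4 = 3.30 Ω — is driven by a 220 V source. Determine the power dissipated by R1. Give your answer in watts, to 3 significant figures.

73.4 W

Series elements share the same current, so find I first, then use P = I²R.
R_total = 89.1 + 82.0 + 68.0 + 3.30 = 242.4 Ω
I = V / R_total = 220 / 242.4 = 0.9076 A
P_R1 = I² × R1 = (0.9076)² × 89.1 = 73.39 W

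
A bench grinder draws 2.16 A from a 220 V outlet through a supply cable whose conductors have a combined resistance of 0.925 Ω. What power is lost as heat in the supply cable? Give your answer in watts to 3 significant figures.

4.32 W

The supply cable is a series resistance carrying the load current; its dissipation is I²R_line.
The supply cable carries the full 2.16 A.
P_line = I² R_line = (2.160)² × 0.925 = 4.316 W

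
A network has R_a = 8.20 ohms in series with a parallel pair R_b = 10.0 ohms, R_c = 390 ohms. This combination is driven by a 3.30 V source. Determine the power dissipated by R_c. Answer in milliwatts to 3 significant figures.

Reduce the parallel pair to R_p first; the network is then a simple series string.
R_p = (10.0×390)/(10.0+390) = 9.750 Ω
R_total = 8.20 + 9.750 = 17.95 Ω
I = V / R_total = 3.30 / 17.95 = 0.1838 A
Voltage across the parallel pair: V_p = I × R_p = 0.1838 × 9.750 = 1.792 V
R_c is across V_p, so use P = V²/R for that branch.
P_R_c = (1.792)² / 390 = 0.008238 W

8.24 mW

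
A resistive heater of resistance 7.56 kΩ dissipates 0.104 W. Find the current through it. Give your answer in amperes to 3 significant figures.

The two known quantities fix the third via I = √(P / R).
I = √(0.104 / 7560) = 0.003709 A

0.00371 A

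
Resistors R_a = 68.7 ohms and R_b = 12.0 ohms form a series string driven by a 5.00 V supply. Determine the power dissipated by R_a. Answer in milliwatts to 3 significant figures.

264 mW

The current is common to all series resistors; compute it, then apply P = I²R for the target.
R_total = 68.7 + 12.0 = 80.70 Ω
I = V / R_total = 5.00 / 80.70 = 0.06196 A
P_R_a = I² × R_a = (0.06196)² × 68.7 = 0.2637 W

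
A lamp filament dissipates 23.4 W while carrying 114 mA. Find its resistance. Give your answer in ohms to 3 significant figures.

1800 Ω

From P = V I = I²R = V²/R, with the two given quantities we get R = P / I².
R = 23.4 / (0.1140)² = 1801 Ω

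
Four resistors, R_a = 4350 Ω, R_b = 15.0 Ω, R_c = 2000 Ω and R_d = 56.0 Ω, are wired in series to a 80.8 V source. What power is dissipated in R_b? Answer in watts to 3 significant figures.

0.00238 W

In a series string the same current flows through every resistor — find that current, then P = I²R for the one we want.
R_total = 4350 + 15.0 + 2000 + 56.0 = 6421 Ω
I = V / R_total = 80.8 / 6421 = 0.01258 A
P_R_b = I² × R_b = (0.01258)² × 15.0 = 0.002375 W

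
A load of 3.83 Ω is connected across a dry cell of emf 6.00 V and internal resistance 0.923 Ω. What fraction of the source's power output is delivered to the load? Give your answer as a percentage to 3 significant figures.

The source delivers εI, of which I²R reaches the load and I²r is lost; since I is common, η = R/(R+r).
η = R / (R + r) = 3.83 / (3.83 + 0.923) = 0.8058

80.6 %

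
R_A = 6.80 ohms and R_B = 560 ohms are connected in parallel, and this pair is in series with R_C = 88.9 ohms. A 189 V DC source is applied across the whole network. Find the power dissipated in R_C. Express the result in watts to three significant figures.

Combine R_A and R_B into their parallel equivalent first, reducing the network to two series resistors.
R_p = (6.80×560)/(6.80+560) = 6.718 Ω
R_total = R_p + 88.9 = 6.718 + 88.9 = 95.62 Ω
I = V / R_total = 189 / 95.62 = 1.977 A
R_C is the series element, so its power is I²R.
P_R_C = (1.977)² × 88.9 = 347.3 W

347 W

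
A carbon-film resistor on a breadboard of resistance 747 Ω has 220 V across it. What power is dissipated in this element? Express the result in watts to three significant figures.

Voltage and resistance are given, so P = V²/R is the one-step route.
P = (220 V)² / 747 Ω = 64.79 W

64.8 W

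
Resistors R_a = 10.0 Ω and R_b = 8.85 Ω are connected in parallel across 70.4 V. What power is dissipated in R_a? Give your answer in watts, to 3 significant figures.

Every branch has 70.4 V across it, so for R_a the power is simply V²/R.
P_R_a = V² / R_a = (70.4)² / 10.0 Ω = 495.6 W

496 W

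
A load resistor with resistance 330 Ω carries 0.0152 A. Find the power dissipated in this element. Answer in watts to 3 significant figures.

Current and resistance are given, so P = I²R is the direct form.
P = (0.01520 A)² × 330 Ω = 0.07624 W

0.0762 W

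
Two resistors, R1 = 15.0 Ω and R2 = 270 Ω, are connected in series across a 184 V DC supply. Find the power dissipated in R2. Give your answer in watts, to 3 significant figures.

113 W

Since the resistors are in series they all carry the loop current I = V/R_total; the power in any one is I²R.
R_total = 15.0 + 270 = 285.0 Ω
I = V / R_total = 184 / 285.0 = 0.6456 A
P_R2 = I² × R2 = (0.6456)² × 270 = 112.5 W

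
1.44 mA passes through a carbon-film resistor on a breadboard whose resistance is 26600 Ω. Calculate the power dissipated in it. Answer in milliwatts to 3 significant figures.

55.2 mW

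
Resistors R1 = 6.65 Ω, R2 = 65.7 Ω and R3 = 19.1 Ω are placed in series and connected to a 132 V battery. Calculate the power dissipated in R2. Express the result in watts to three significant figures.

137 W

The current is common to all series resistors; compute it, then apply P = I²R for the target.
R_total = 6.65 + 65.7 + 19.1 = 91.45 Ω
I = V / R_total = 132 / 91.45 = 1.443 A
P_R2 = I² × R2 = (1.443)² × 65.7 = 136.9 W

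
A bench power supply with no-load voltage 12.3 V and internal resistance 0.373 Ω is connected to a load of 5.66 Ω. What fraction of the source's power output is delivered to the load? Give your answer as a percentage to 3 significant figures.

93.8 %

Efficiency is P_load / P_total. With a series r and R sharing the same I, P = I²R for each, so η = R/(R+r).
η = R / (R + r) = 5.66 / (5.66 + 0.373) = 0.9382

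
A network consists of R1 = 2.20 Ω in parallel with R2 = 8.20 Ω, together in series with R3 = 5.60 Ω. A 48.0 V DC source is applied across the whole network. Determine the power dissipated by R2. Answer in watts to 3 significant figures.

15.7 W

Combine R1 and R2 into their parallel equivalent first, reducing the network to two series resistors.
R_p = (2.20×8.20)/(2.20+8.20) = 1.735 Ω
R_total = R_p + 5.60 = 1.735 + 5.60 = 7.335 Ω
I = V / R_total = 48.0 / 7.335 = 6.544 A
Voltage across the parallel pair: V_p = I × R_p = 6.544 × 1.735 = 11.35 V
R2 has V_p across it, so P = V_p²/R2.
P_R2 = (11.35)² / 8.20 = 15.72 W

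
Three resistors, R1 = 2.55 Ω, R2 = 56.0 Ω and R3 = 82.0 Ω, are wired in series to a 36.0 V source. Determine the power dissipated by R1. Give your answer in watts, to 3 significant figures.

0.167 W

Since the resistors are in series they all carry the loop current I = V/R_total; the power in any one is I²R.
R_total = 2.55 + 56.0 + 82.0 = 140.6 Ω
I = V / R_total = 36.0 / 140.6 = 0.2561 A
P_R1 = I² × R1 = (0.2561)² × 2.55 = 0.1673 W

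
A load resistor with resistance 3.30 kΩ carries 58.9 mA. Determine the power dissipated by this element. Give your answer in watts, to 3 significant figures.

Knowing I and R, the power is just I²R — no need to find V first.
P = (0.05890 A)² × 3300 Ω = 11.45 W

11.4 W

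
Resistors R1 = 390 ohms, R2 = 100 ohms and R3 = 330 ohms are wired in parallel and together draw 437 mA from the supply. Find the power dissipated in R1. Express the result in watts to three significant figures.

2.01 W

Only the total current is stated, so first find the parallel equivalent to get the voltage across the combination.
1/R_eq = 1/390 + 1/100 + 1/330 ⇒ R_eq = 64.13 Ω
V = I_total × R_eq = 0.4370 × 64.13 = 28.02 V
P_R1 = V² / R1 = (28.02)² / 390 = 2.014 W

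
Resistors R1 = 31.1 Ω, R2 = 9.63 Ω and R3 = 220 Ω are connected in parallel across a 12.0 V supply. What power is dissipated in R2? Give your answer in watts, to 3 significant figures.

15.0 W

Every branch has 12.0 V across it, so for R2 the power is simply V²/R.
P_R2 = V² / R2 = (12.0)² / 9.63 Ω = 14.95 W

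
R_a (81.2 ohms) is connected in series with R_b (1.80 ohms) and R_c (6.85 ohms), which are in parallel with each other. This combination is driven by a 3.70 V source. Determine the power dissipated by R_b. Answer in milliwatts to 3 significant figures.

Replace R_b and R_c with their parallel equivalent so the circuit becomes R_a in series with R_p.
R_p = (1.80×6.85)/(1.80+6.85) = 1.425 Ω
R_total = 81.2 + 1.425 = 82.63 Ω
I = V / R_total = 3.70 / 82.63 = 0.04478 A
Voltage across the parallel pair: V_p = I × R_p = 0.04478 × 1.425 = 0.06383 V
R_b is across V_p, so use P = V²/R for that branch.
P_R_b = (0.06383)² / 1.80 = 0.002264 W

2.26 mW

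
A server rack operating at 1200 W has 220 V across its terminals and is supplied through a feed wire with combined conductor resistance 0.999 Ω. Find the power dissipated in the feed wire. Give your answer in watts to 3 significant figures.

29.7 W

The feed wire is a series resistance carrying the load current; its dissipation is I²R_line.
I = P / V = 1200 / 220 = 5.455 A through the feed wire.
P_line = I² R_line = (5.455)² × 0.999 = 29.72 W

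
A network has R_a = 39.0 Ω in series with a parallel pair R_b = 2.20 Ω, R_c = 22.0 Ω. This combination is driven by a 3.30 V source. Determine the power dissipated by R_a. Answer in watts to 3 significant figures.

Replace R_b and R_c with their parallel equivalent so the circuit becomes R_a in series with R_p.
R_p = (2.20×22.0)/(2.20+22.0) = 2.000 Ω
R_total = 39.0 + 2.000 = 41.00 Ω
I = V / R_total = 3.30 / 41.00 = 0.08049 A
R_a carries the full series current, so P = I²R.
P_R_a = (0.08049)² × 39.0 = 0.2527 W

0.253 W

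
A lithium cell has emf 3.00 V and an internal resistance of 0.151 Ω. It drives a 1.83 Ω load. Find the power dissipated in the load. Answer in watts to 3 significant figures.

4.20 W

The internal resistance and the load are in series, so the same I flows through both; get I from ε/(r+R), then I²R for the load.
I = ε / (r + R) = 3.00 / (0.151 + 1.83) = 1.514 A
P_load = I² R = (1.514)² × 1.83 = 4.197 W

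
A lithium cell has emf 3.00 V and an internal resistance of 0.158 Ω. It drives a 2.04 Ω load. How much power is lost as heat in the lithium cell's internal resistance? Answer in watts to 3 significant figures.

0.294 W

Internal loss is I²r, with I set by the total series resistance r+R.
I = ε / (r + R) = 3.00 / (0.158 + 2.04) = 1.365 A
P_int = I² r = (1.365)² × 0.158 = 0.2943 W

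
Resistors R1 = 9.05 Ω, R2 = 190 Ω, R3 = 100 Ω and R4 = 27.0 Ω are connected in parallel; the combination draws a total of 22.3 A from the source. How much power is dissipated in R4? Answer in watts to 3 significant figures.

Parallel branches share V, not I — compute V via R_eq, then use V²/R for the target branch.
1/R_eq = 1/9.05 + 1/190 + 1/100 + 1/27.0 ⇒ R_eq = 6.143 Ω
V = I_total × R_eq = 22.30 × 6.143 = 137.0 V
P_R4 = V² / R4 = (137.0)² / 27.0 = 694.9 W

695 W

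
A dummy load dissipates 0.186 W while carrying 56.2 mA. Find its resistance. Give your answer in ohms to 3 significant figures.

Inverting the appropriate power form: R = P / I².
R = 0.186 / (0.05620)² = 58.89 Ω

58.9 Ω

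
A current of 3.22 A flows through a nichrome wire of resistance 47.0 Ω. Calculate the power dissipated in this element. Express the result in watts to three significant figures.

The current through and the resistance of the element are both given; use P = I²R.
P = (3.220 A)² × 47.0 Ω = 487.3 W

487 W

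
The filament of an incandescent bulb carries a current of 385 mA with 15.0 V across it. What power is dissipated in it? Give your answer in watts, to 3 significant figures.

5.78 W

Both the voltage across and the current through the element are known, so P = V I applies directly.
P = 15.0 V × 0.3850 A = 5.775 W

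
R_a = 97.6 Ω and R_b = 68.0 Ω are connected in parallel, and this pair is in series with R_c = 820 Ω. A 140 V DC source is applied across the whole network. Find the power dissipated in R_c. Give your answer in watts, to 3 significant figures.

21.7 W

Collapse the R_a‖R_b pair into one equivalent R_p; then R_p and R_c form a series string.
R_p = (97.6×68.0)/(97.6+68.0) = 40.08 Ω
R_total = R_p + 820 = 40.08 + 820 = 860.1 Ω
I = V / R_total = 140 / 860.1 = 0.1628 A
All the supply current flows through R_c; use P = I²R_c.
P_R_c = (0.1628)² × 820 = 21.73 W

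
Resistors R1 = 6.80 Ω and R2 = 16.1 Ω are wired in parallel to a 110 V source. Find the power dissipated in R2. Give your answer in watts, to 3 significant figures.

752 W

Parallel branches share the same voltage; P = V²/R gives the branch power in one step.
P_R2 = V² / R2 = (110)² / 16.1 Ω = 751.6 W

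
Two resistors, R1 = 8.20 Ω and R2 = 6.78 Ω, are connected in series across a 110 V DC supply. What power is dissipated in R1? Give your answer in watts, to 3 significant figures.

442 W

In a series string the same current flows through every resistor — find that current, then P = I²R for the one we want.
R_total = 8.20 + 6.78 = 14.98 Ω
I = V / R_total = 110 / 14.98 = 7.343 A
P_R1 = I² × R1 = (7.343)² × 8.20 = 442.2 W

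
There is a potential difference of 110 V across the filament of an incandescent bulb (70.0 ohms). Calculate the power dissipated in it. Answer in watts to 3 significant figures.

With V across and R both known, P = V²/R gives the dissipation directly.
P = (110 V)² / 70.0 Ω = 172.9 W

173 W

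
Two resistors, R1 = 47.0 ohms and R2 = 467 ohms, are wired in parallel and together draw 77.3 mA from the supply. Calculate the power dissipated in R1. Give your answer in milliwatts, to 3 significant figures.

We need the common branch voltage; get it from I_total × R_eq, then P = V²/R for the branch.
1/R_eq = 1/47.0 + 1/467 ⇒ R_eq = 42.70 Ω
V = I_total × R_eq = 0.07730 × 42.70 = 3.301 V
P_R1 = V² / R1 = (3.301)² / 47.0 = 0.2318 W

232 mW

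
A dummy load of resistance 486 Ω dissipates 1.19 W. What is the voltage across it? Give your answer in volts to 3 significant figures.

Rearranging the power relation for the two known quantities gives V = √(P R).
V = √(1.19 × 486) = 24.05 V

24.0 V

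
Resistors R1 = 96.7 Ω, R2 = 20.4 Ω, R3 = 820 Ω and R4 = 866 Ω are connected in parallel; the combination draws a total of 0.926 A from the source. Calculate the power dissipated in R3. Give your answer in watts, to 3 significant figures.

0.274 W

We need the common branch voltage; get it from I_total × R_eq, then P = V²/R for the branch.
1/R_eq = 1/96.7 + 1/20.4 + 1/820 + 1/866 ⇒ R_eq = 16.20 Ω
V = I_total × R_eq = 0.9260 × 16.20 = 15.00 V
P_R3 = V² / R3 = (15.00)² / 820 = 0.2744 W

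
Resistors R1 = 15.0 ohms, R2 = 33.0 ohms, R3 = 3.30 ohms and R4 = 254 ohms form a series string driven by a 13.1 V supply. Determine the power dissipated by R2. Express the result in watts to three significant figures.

0.0608 W

The current is common to all series resistors; compute it, then apply P = I²R for the target.
R_total = 15.0 + 33.0 + 3.30 + 254 = 305.3 Ω
I = V / R_total = 13.1 / 305.3 = 0.04291 A
P_R2 = I² × R2 = (0.04291)² × 33.0 = 0.06076 W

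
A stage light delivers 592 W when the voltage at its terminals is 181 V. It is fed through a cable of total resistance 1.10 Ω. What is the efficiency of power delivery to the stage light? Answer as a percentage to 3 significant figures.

I = P / V = 592 / 181 = 3.271 A through the cable.
P_line = I² R_line = (3.271)² × 1.10 = 11.77 W
P_source = P_load + P_line = 592.0 + 11.77 = 603.8 W
η = P_load / P_source = 592.0 / 603.8 = 0.9805

98.1 %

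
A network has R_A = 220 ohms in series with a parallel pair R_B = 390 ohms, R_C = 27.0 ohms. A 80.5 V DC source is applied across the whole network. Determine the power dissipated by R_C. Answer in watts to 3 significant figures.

Reduce the parallel pair to R_p first; the network is then a simple series string.
R_p = (390×27.0)/(390+27.0) = 25.25 Ω
R_total = 220 + 25.25 = 245.3 Ω
I = V / R_total = 80.5 / 245.3 = 0.3282 A
Voltage across the parallel pair: V_p = I × R_p = 0.3282 × 25.25 = 8.289 V
R_C is across V_p, so use P = V²/R for that branch.
P_R_C = (8.289)² / 27.0 = 2.544 W

2.54 W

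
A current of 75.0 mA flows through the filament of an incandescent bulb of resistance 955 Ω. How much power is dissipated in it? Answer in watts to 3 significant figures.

With I and R stated, P = I²R applies in one step.
P = (0.07500 A)² × 955 Ω = 5.372 W

5.37 W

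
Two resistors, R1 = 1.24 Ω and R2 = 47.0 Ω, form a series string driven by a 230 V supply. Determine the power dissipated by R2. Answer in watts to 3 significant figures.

The current is common to all series resistors; compute it, then apply P = I²R for the target.
R_total = 1.24 + 47.0 = 48.24 Ω
I = V / R_total = 230 / 48.24 = 4.768 A
P_R2 = I² × R2 = (4.768)² × 47.0 = 1068 W

1070 W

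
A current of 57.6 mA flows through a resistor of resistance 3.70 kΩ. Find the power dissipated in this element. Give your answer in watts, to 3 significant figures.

12.3 W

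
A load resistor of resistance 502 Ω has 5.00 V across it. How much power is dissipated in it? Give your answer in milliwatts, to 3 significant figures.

49.8 mW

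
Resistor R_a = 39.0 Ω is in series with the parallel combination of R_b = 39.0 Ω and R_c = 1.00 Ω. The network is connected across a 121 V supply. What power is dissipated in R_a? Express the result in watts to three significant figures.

357 W

Replace R_b and R_c with their parallel equivalent so the circuit becomes R_a in series with R_p.
R_p = (39.0×1.00)/(39.0+1.00) = 0.9750 Ω
R_total = 39.0 + 0.9750 = 39.98 Ω
I = V / R_total = 121 / 39.98 = 3.027 A
The full supply current passes through R_a: P = I²R.
P_R_a = (3.027)² × 39.0 = 357.3 W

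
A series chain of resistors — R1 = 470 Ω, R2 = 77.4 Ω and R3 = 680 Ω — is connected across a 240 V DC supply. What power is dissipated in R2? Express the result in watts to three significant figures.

In a series string the same current flows through every resistor — find that current, then P = I²R for the one we want.
R_total = 470 + 77.4 + 680 = 1227 Ω
I = V / R_total = 240 / 1227 = 0.1955 A
P_R2 = I² × R2 = (0.1955)² × 77.4 = 2.959 W

2.96 W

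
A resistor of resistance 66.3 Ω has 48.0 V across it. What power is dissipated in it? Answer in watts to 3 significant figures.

34.8 W

We know the drop across the element and its resistance — P = V²/R, one step.
P = (48.0 V)² / 66.3 Ω = 34.75 W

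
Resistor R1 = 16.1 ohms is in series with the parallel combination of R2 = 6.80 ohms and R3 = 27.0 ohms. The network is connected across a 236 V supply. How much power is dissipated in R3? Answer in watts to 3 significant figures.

Reduce the parallel pair to R_p first; the network is then a simple series string.
R_p = (6.80×27.0)/(6.80+27.0) = 5.432 Ω
R_total = 16.1 + 5.432 = 21.53 Ω
I = V / R_total = 236 / 21.53 = 10.96 A
Voltage across the parallel pair: V_p = I × R_p = 10.96 × 5.432 = 59.54 V
R3 is across V_p, so use P = V²/R for that branch.
P_R3 = (59.54)² / 27.0 = 131.3 W

131 W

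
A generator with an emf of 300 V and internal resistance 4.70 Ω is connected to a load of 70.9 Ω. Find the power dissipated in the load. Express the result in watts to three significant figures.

With r and R in series, I = ε/(r+R); the load dissipates I²R.
I = ε / (r + R) = 300 / (4.70 + 70.9) = 3.968 A
P_load = I² R = (3.968)² × 70.9 = 1116 W

1120 W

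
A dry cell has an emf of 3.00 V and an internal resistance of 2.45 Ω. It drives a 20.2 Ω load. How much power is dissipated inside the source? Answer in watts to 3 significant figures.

Internal loss is I²r, with I set by the total series resistance r+R.
I = ε / (r + R) = 3.00 / (2.45 + 20.2) = 0.1325 A
P_int = I² r = (0.1325)² × 2.45 = 0.04298 W

0.0430 W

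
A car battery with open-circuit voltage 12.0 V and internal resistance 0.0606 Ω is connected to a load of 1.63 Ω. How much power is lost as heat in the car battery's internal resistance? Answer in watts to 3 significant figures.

The source's internal resistance is just another series element carrying I; its dissipation is I²r.
I = ε / (r + R) = 12.0 / (0.0606 + 1.63) = 7.098 A
P_int = I² r = (7.098)² × 0.0606 = 3.053 W

3.05 W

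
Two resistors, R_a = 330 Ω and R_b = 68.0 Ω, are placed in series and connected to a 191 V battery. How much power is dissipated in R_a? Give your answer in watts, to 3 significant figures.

76.0 W

Series elements share the same current, so find I first, then use P = I²R.
R_total = 330 + 68.0 = 398.0 Ω
I = V / R_total = 191 / 398.0 = 0.4799 A
P_R_a = I² × R_a = (0.4799)² × 330 = 76.00 W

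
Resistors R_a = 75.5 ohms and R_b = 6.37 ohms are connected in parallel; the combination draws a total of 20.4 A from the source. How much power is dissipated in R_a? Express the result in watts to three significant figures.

190 W

The branches share the same voltage, but only the total current is given — find V from the equivalent resistance first.
1/R_eq = 1/75.5 + 1/6.37 ⇒ R_eq = 5.874 Ω
V = I_total × R_eq = 20.40 × 5.874 = 119.8 V
P_R_a = V² / R_a = (119.8)² / 75.5 = 190.2 W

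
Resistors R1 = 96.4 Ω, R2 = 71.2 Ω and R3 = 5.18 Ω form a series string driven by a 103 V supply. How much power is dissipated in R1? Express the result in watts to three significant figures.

34.3 W

Since the resistors are in series they all carry the loop current I = V/R_total; the power in any one is I²R.
R_total = 96.4 + 71.2 + 5.18 = 172.8 Ω
I = V / R_total = 103 / 172.8 = 0.5961 A
P_R1 = I² × R1 = (0.5961)² × 96.4 = 34.26 W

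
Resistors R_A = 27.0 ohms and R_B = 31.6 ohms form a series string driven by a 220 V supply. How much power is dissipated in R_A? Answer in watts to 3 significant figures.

Every series element carries the same I. Get I from the total resistance, then P = I² × R_A.
R_total = 27.0 + 31.6 = 58.60 Ω
I = V / R_total = 220 / 58.60 = 3.754 A
P_R_A = I² × R_A = (3.754)² × 27.0 = 380.6 W

381 W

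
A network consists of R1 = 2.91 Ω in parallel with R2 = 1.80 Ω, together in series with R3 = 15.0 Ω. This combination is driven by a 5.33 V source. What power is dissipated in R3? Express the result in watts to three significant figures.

1.64 W

Reduce the parallel combination to a single R_p; the circuit then becomes R_p in series with the remaining resistor.
R_p = (2.91×1.80)/(2.91+1.80) = 1.112 Ω
R_total = R_p + 15.0 = 1.112 + 15.0 = 16.11 Ω
I = V / R_total = 5.33 / 16.11 = 0.3308 A
All the supply current flows through R3; use P = I²R3.
P_R3 = (0.3308)² × 15.0 = 1.642 W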